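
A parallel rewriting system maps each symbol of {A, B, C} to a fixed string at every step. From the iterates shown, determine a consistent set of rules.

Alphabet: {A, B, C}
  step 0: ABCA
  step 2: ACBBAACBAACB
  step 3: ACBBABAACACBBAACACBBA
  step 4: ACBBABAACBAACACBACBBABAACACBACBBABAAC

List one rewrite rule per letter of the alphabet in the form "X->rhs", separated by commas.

  step 3 ⇒ step 4: ACBBABAACACBBAACACBBA ⇒ AC·B·BA·BA·AC·BA·AC·AC·B·AC·B·BA·BA·AC·AC·B·AC·B·BA·BA·AC
    A ↦ AC
    B ↦ BA
    C ↦ B

A->AC, B->BA, C->B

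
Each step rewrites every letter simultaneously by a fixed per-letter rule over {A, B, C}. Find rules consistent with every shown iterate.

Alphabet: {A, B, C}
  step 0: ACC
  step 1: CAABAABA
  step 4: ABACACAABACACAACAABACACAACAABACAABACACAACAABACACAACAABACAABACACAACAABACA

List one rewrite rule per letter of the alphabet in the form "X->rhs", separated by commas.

  step 0 ⇒ step 1: ACC ⇒ CA·ABA·ABA
    A ↦ CA
    C ↦ ABA
    B ↦ A  (constrained at step 1)

A->CA, B->A, C->ABA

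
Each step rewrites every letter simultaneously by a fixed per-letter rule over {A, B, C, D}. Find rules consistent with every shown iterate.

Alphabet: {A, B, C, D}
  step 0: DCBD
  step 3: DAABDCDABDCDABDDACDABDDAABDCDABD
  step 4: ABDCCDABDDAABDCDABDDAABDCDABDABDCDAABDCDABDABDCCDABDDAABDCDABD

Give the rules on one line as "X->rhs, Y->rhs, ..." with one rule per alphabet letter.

A->C, B->D, C->DA, D->ABD

  step 3 ⇒ step 4: DAABDCDABDCDABDDACDABDDAABDCDABD ⇒ ABD·C·C·D·ABD·DA·ABD·C·D·ABD·DA·ABD·C·D·ABD·ABD·C·DA·ABD·C·D·ABD·ABD·C·C·D·ABD·DA·ABD·C·D·ABD
    A ↦ C
    B ↦ D
    C ↦ DA
    D ↦ ABD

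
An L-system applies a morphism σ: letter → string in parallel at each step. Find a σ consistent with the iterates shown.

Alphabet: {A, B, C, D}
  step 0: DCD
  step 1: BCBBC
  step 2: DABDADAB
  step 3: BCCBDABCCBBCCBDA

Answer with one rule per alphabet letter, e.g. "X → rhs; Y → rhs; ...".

  step 2 ⇒ step 3: DABDADAB ⇒ BC·CB·DA·BC·CB·BC·CB·DA
    A ↦ CB
    B ↦ DA
    D ↦ BC
  step 0 ⇒ step 1: DCD ⇒ BC·B·BC
    C ↦ B

A->CB, B->DA, C->B, D->BC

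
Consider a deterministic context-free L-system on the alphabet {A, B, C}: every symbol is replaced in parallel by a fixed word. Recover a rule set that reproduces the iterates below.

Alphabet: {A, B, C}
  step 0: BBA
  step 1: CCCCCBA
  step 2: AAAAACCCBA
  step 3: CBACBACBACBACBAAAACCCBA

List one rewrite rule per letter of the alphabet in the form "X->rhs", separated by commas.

A->CBA, B->CC, C->A

  step 2 ⇒ step 3: AAAAACCCBA ⇒ CBA·CBA·CBA·CBA·CBA·A·A·A·CC·CBA
    A ↦ CBA
    B ↦ CC
    C ↦ A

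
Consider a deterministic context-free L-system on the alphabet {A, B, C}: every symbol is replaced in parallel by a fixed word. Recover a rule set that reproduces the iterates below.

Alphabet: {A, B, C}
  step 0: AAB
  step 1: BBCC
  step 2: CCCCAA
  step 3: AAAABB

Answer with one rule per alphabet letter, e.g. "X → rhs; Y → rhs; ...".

  step 2 ⇒ step 3: CCCCAA ⇒ A·A·A·A·B·B
    A ↦ B
    C ↦ A
  step 0 ⇒ step 1: AAB ⇒ B·B·CC
    B ↦ CC

A->B, B->CC, C->A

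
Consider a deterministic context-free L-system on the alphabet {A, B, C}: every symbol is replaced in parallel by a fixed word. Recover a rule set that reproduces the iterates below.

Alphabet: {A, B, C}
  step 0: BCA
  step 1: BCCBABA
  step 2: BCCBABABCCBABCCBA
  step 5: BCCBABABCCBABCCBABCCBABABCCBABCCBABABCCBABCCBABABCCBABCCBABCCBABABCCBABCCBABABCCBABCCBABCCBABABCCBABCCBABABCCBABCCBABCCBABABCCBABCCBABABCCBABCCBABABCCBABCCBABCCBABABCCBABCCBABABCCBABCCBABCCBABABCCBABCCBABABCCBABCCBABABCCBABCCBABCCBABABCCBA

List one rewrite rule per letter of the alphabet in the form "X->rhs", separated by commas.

A->BA, B->BCC, C->BA

  step 1 ⇒ step 2: BCCBABA ⇒ BCC·BA·BA·BCC·BA·BCC·BA
    A ↦ BA
    B ↦ BCC
    C ↦ BA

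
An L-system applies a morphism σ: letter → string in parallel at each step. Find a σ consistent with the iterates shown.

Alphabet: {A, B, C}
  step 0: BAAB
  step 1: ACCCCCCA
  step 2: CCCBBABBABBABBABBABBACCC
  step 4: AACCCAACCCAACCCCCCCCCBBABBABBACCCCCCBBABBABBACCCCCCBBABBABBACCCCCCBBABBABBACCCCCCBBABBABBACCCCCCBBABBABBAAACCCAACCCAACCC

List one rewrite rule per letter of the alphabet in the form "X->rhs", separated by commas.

  step 1 ⇒ step 2: ACCCCCCA ⇒ CCC·BBA·BBA·BBA·BBA·BBA·BBA·CCC
    A ↦ CCC
    C ↦ BBA
  step 0 ⇒ step 1: BAAB ⇒ A·CCC·CCC·A
    B ↦ A

A->CCC, B->A, C->BBA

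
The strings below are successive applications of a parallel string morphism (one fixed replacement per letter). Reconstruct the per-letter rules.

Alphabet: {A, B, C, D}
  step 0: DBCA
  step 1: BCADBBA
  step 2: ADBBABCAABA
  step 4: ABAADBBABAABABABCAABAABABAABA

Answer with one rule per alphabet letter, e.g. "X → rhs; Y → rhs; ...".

  step 1 ⇒ step 2: BCADBBA ⇒ A·DB·BA·BC·A·A·BA
    A ↦ BA
    B ↦ A
    C ↦ DB
    D ↦ BC

A->BA, B->A, C->DB, D->BC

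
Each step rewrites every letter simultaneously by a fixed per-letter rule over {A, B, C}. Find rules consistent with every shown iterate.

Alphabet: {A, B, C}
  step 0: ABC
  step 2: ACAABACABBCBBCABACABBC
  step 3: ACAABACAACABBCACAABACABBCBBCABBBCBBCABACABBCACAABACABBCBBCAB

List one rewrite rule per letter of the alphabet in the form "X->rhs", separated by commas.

A->ACA, B->BBC, C->AB

  step 2 ⇒ step 3: ACAABACABBCBBCABACABBC ⇒ ACA·AB·ACA·ACA·BBC·ACA·AB·ACA·BBC·BBC·AB·BBC·BBC·AB·ACA·BBC·ACA·AB·ACA·BBC·BBC·AB
    A ↦ ACA
    B ↦ BBC
    C ↦ AB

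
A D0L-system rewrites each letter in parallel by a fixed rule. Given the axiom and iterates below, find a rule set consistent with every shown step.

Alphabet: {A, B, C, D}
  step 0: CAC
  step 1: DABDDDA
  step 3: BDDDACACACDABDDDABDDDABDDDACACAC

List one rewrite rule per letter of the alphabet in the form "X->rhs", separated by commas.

A->BDD, B->C, C->DA, D->AC

  step 0 ⇒ step 1: CAC ⇒ DA·BDD·DA
    A ↦ BDD
    C ↦ DA
    B ↦ C  (constrained at step 1)
    D ↦ AC  (constrained at step 1)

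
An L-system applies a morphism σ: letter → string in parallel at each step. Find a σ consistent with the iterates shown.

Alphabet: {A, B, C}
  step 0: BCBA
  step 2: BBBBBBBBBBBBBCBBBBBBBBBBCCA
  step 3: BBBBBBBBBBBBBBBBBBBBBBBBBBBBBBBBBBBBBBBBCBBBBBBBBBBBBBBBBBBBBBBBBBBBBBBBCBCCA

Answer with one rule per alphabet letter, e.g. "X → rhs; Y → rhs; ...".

  step 2 ⇒ step 3: BBBBBBBBBBBBBCBBBBBBBBBBCCA ⇒ BBB·BBB·BBB·BBB·BBB·BBB·BBB·BBB·BBB·BBB·BBB·BBB·BBB·BC·BBB·BBB·BBB·BBB·BBB·BBB·BBB·BBB·BBB·BBB·BC·BC·CA
    A ↦ CA
    B ↦ BBB
    C ↦ BC

A->CA, B->BBB, C->BC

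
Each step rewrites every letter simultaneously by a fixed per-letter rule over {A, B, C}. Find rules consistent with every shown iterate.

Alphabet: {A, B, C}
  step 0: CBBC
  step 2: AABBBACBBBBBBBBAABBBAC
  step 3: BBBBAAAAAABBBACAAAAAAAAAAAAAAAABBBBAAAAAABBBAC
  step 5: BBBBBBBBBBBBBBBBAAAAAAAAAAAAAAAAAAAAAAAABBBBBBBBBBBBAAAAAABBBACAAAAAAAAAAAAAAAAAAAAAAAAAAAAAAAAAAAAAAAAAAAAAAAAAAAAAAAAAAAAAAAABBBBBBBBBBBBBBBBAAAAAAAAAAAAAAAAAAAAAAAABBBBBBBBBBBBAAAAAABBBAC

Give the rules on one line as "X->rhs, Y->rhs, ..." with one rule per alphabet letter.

A->BB, B->AA, C->BAC

  step 2 ⇒ step 3: AABBBACBBBBBBBBAABBBAC ⇒ BB·BB·AA·AA·AA·BB·BAC·AA·AA·AA·AA·AA·AA·AA·AA·BB·BB·AA·AA·AA·BB·BAC
    A ↦ BB
    B ↦ AA
    C ↦ BAC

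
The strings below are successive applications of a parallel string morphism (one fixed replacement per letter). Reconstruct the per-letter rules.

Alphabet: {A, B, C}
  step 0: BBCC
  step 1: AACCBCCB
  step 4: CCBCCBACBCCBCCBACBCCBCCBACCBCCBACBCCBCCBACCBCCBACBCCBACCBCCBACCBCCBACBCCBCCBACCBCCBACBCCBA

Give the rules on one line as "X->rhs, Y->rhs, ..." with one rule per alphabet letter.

  step 0 ⇒ step 1: BBCC ⇒ A·A·CCB·CCB
    B ↦ A
    C ↦ CCB
    A ↦ CB  (constrained at step 1)

A->CB, B->A, C->CCB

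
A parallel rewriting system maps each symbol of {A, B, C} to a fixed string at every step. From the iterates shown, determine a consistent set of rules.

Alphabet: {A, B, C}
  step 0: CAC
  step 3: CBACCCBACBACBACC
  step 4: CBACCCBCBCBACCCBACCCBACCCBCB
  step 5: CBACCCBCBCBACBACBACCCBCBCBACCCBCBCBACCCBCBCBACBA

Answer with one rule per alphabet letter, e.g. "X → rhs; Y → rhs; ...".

A->CC, B->A, C->CB

  step 4 ⇒ step 5: CBACCCBCBCBACCCBACCCBACCCBCB ⇒ CB·A·CC·CB·CB·CB·A·CB·A·CB·A·CC·CB·CB·CB·A·CC·CB·CB·CB·A·CC·CB·CB·CB·A·CB·A
    A ↦ CC
    B ↦ A
    C ↦ CB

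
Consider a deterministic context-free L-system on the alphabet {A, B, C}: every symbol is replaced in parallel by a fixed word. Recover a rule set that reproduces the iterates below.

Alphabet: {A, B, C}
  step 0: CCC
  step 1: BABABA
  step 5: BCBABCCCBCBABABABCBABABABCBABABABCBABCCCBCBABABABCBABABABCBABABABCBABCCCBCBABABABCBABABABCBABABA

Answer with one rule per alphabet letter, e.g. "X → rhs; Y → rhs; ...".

  step 0 ⇒ step 1: CCC ⇒ BA·BA·BA
    C ↦ BA
    A ↦ CC  (constrained at step 1)
    B ↦ BC  (constrained at step 1)

A->CC, B->BC, C->BA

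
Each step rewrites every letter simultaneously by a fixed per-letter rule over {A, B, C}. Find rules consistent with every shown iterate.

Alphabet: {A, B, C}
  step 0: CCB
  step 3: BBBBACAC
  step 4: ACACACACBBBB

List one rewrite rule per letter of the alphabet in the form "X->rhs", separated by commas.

A->B, B->AC, C->B

  step 3 ⇒ step 4: BBBBACAC ⇒ AC·AC·AC·AC·B·B·B·B
    A ↦ B
    B ↦ AC
    C ↦ B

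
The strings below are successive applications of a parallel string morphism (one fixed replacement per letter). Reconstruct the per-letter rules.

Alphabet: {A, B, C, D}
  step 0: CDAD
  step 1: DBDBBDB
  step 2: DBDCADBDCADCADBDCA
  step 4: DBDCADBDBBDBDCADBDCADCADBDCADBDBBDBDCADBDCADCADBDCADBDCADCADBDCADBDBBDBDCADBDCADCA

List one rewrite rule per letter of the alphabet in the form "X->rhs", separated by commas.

A->B, B->DCA, C->DB, D->DB

  step 1 ⇒ step 2: DBDBBDB ⇒ DB·DCA·DB·DCA·DCA·DB·DCA
    B ↦ DCA
    D ↦ DB
  step 0 ⇒ step 1: CDAD ⇒ DB·DB·B·DB
    A ↦ B
  step 0 ⇒ step 1: CDAD ⇒ DB·DB·B·DB
    C ↦ DB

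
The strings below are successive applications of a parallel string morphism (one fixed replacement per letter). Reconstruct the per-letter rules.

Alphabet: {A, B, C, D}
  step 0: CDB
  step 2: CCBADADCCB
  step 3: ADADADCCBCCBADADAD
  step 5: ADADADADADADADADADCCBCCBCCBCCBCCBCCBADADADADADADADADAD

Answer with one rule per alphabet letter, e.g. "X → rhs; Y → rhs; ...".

  step 2 ⇒ step 3: CCBADADCCB ⇒ AD·AD·AD·C·CB·C·CB·AD·AD·AD
    A ↦ C
    B ↦ AD
    C ↦ AD
    D ↦ CB

A->C, B->AD, C->AD, D->CB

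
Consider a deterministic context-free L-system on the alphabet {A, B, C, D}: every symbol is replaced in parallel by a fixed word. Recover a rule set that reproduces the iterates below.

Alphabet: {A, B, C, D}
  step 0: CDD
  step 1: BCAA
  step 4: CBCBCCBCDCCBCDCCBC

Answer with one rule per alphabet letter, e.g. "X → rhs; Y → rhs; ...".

  step 0 ⇒ step 1: CDD ⇒ BC·A·A
    C ↦ BC
    D ↦ A
    A ↦ DC  (constrained at step 1)
    B ↦ C  (constrained at step 1)

A->DC, B->C, C->BC, D->A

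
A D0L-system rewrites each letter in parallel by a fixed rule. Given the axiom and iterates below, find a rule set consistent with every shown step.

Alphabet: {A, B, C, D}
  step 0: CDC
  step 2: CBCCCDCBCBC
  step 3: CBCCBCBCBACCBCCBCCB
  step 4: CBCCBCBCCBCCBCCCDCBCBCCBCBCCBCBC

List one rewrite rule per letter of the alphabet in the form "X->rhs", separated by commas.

A->CCD, B->C, C->CB, D->AC

  step 3 ⇒ step 4: CBCCBCBCBACCBCCBCCB ⇒ CB·C·CB·CB·C·CB·C·CB·C·CCD·CB·CB·C·CB·CB·C·CB·CB·C
    A ↦ CCD
    B ↦ C
    C ↦ CB
  step 2 ⇒ step 3: CBCCCDCBCBC ⇒ CB·C·CB·CB·CB·AC·CB·C·CB·C·CB
    D ↦ AC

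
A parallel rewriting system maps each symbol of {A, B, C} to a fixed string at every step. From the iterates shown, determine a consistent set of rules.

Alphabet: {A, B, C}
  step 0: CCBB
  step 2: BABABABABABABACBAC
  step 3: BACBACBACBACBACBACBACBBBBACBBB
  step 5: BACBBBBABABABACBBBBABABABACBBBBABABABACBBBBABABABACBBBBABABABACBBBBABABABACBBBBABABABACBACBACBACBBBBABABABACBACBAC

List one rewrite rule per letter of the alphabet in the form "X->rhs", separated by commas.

  step 2 ⇒ step 3: BABABABABABABACBAC ⇒ BA·C·BA·C·BA·C·BA·C·BA·C·BA·C·BA·C·BBB·BA·C·BBB
    A ↦ C
    B ↦ BA
    C ↦ BBB

A->C, B->BA, C->BBB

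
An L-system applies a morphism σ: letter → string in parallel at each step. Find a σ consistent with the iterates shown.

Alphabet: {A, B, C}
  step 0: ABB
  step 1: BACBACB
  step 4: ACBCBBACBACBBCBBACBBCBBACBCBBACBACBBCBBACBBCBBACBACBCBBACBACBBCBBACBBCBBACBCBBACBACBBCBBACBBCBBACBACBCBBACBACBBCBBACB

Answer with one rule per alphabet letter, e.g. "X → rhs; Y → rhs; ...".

A->B, B->ACB, C->CBB

  step 0 ⇒ step 1: ABB ⇒ B·ACB·ACB
    A ↦ B
    B ↦ ACB
    C ↦ CBB  (constrained at step 1)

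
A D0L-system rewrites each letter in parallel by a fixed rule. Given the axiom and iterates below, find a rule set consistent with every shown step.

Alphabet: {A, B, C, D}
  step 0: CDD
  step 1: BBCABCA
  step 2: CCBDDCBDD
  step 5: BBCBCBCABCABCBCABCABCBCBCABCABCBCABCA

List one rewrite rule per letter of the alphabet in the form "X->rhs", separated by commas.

A->DD, B->C, C->B, D->BCA

  step 1 ⇒ step 2: BBCABCA ⇒ C·C·B·DD·C·B·DD
    A ↦ DD
    B ↦ C
    C ↦ B
  step 0 ⇒ step 1: CDD ⇒ B·BCA·BCA
    D ↦ BCA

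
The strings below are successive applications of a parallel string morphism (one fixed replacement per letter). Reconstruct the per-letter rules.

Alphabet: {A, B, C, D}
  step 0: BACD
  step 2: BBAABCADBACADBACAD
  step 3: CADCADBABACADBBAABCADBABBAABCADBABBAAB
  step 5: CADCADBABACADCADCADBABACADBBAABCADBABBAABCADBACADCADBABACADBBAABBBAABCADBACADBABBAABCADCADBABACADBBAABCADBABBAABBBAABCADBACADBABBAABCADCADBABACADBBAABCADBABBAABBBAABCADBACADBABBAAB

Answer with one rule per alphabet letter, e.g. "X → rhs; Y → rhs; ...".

  step 2 ⇒ step 3: BBAABCADBACADBACAD ⇒ CAD·CAD·BA·BA·CAD·B·BA·AB·CAD·BA·B·BA·AB·CAD·BA·B·BA·AB
    A ↦ BA
    B ↦ CAD
    C ↦ B
    D ↦ AB

A->BA, B->CAD, C->B, D->AB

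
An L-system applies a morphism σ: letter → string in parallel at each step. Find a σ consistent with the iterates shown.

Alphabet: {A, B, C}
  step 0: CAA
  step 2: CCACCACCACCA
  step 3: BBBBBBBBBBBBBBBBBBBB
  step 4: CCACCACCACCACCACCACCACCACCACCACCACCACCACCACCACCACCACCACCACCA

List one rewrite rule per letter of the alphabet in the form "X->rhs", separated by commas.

A->B, B->CCA, C->BB

  step 3 ⇒ step 4: BBBBBBBBBBBBBBBBBBBB ⇒ CCA·CCA·CCA·CCA·CCA·CCA·CCA·CCA·CCA·CCA·CCA·CCA·CCA·CCA·CCA·CCA·CCA·CCA·CCA·CCA
    B ↦ CCA
  step 2 ⇒ step 3: CCACCACCACCA ⇒ BB·BB·B·BB·BB·B·BB·BB·B·BB·BB·B
    A ↦ B
  step 2 ⇒ step 3: CCACCACCACCA ⇒ BB·BB·B·BB·BB·B·BB·BB·B·BB·BB·B
    C ↦ BB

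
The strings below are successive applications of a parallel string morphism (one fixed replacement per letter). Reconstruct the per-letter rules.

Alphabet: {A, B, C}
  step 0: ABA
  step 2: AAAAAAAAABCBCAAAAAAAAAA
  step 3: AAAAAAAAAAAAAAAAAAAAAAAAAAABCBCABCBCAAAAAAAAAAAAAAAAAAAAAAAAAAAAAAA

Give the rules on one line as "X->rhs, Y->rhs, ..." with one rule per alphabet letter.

A->AAA, B->BC, C->BCA

  step 2 ⇒ step 3: AAAAAAAAABCBCAAAAAAAAAA ⇒ AAA·AAA·AAA·AAA·AAA·AAA·AAA·AAA·AAA·BC·BCA·BC·BCA·AAA·AAA·AAA·AAA·AAA·AAA·AAA·AAA·AAA·AAA
    A ↦ AAA
    B ↦ BC
    C ↦ BCA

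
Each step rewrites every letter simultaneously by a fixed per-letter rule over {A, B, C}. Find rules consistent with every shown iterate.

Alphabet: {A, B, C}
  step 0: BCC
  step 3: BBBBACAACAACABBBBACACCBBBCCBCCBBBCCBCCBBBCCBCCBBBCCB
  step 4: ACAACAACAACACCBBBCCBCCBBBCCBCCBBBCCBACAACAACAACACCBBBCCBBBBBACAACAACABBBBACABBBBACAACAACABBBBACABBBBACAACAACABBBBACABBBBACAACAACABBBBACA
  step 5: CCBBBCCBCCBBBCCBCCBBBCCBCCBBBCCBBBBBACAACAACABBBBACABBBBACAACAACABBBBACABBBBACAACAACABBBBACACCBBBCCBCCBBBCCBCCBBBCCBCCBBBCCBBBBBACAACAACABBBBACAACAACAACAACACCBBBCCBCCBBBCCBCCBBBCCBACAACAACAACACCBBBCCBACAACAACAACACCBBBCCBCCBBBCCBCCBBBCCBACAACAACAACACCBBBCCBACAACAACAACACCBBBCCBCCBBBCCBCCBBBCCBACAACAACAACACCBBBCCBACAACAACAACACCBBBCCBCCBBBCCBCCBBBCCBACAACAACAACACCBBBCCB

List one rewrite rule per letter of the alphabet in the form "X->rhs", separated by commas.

A->CCB, B->ACA, C->BB

  step 4 ⇒ step 5: ACAACAACAACACCBBBCCBCCBBBCCBCCBBBCCBACAACAACAACACCBBBCCBBBBBACAACAACABBBBACABBBBACAACAACABBBBACABBBBACAACAACABBBBACABBBBACAACAACABBBBACA ⇒ CCB·BB·CCB·CCB·BB·CCB·CCB·BB·CCB·CCB·BB·CCB·BB·BB·ACA·ACA·ACA·BB·BB·ACA·BB·BB·ACA·ACA·ACA·BB·BB·ACA·BB·BB·ACA·ACA·ACA·BB·BB·ACA·CCB·BB·CCB·CCB·BB·CCB·CCB·BB·CCB·CCB·BB·CCB·BB·BB·ACA·ACA·ACA·BB·BB·ACA·ACA·ACA·ACA·ACA·CCB·BB·CCB·CCB·BB·CCB·CCB·BB·CCB·ACA·ACA·ACA·ACA·CCB·BB·CCB·ACA·ACA·ACA·ACA·CCB·BB·CCB·CCB·BB·CCB·CCB·BB·CCB·ACA·ACA·ACA·ACA·CCB·BB·CCB·ACA·ACA·ACA·ACA·CCB·BB·CCB·CCB·BB·CCB·CCB·BB·CCB·ACA·ACA·ACA·ACA·CCB·BB·CCB·ACA·ACA·ACA·ACA·CCB·BB·CCB·CCB·BB·CCB·CCB·BB·CCB·ACA·ACA·ACA·ACA·CCB·BB·CCB
    A ↦ CCB
    B ↦ ACA
    C ↦ BB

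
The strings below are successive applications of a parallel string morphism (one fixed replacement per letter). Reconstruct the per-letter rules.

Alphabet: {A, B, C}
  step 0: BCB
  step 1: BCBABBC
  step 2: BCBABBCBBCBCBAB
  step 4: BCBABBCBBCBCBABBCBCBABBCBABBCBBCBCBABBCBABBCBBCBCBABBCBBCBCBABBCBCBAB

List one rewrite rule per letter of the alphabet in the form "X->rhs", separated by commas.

A->B, B->BC, C->BAB

  step 1 ⇒ step 2: BCBABBC ⇒ BC·BAB·BC·B·BC·BC·BAB
    A ↦ B
    B ↦ BC
    C ↦ BAB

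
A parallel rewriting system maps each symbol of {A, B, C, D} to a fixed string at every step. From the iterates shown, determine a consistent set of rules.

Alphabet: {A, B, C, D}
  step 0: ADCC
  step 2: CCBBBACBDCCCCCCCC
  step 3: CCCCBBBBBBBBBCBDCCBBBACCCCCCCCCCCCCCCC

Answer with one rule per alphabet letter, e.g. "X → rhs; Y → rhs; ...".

A->CBD, B->BBB, C->CC, D->A

  step 2 ⇒ step 3: CCBBBACBDCCCCCCCC ⇒ CC·CC·BBB·BBB·BBB·CBD·CC·BBB·A·CC·CC·CC·CC·CC·CC·CC·CC
    A ↦ CBD
    B ↦ BBB
    C ↦ CC
    D ↦ A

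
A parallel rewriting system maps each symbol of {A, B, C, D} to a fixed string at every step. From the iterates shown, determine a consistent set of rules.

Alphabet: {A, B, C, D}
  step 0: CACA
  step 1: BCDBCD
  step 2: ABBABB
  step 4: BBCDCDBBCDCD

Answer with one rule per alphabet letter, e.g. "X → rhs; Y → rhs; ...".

A->CD, B->A, C->B, D->B

  step 1 ⇒ step 2: BCDBCD ⇒ A·B·B·A·B·B
    B ↦ A
    C ↦ B
    D ↦ B
  step 0 ⇒ step 1: CACA ⇒ B·CD·B·CD
    A ↦ CD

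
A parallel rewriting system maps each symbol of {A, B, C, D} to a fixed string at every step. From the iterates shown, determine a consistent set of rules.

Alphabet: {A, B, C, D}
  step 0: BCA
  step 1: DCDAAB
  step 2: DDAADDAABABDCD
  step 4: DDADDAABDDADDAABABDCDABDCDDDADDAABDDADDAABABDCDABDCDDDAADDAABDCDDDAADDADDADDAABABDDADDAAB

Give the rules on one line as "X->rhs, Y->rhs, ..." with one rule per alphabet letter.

A->AB, B->DCD, C->A, D->DDA

  step 1 ⇒ step 2: DCDAAB ⇒ DDA·A·DDA·AB·AB·DCD
    A ↦ AB
    B ↦ DCD
    C ↦ A
    D ↦ DDA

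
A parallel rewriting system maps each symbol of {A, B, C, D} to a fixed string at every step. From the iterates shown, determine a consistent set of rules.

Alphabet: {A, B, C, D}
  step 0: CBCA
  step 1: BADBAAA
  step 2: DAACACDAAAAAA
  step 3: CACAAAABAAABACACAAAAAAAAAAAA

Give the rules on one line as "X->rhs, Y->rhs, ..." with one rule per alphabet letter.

  step 2 ⇒ step 3: DAACACDAAAAAA ⇒ CAC·AA·AA·BA·AA·BA·CAC·AA·AA·AA·AA·AA·AA
    A ↦ AA
    C ↦ BA
    D ↦ CAC
  step 0 ⇒ step 1: CBCA ⇒ BA·D·BA·AA
    B ↦ D

A->AA, B->D, C->BA, D->CAC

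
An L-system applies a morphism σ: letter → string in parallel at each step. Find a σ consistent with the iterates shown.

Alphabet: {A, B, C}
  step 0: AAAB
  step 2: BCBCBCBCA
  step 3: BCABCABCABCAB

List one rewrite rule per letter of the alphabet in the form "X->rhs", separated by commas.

  step 2 ⇒ step 3: BCBCBCBCA ⇒ BC·A·BC·A·BC·A·BC·A·B
    A ↦ B
    B ↦ BC
    C ↦ A

A->B, B->BC, C->A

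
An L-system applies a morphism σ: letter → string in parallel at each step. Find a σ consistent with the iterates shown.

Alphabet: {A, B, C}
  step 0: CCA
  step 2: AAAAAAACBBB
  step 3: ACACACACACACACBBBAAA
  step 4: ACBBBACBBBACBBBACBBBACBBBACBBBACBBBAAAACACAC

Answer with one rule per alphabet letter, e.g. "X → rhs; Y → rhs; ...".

A->AC, B->A, C->BBB

  step 3 ⇒ step 4: ACACACACACACACBBBAAA ⇒ AC·BBB·AC·BBB·AC·BBB·AC·BBB·AC·BBB·AC·BBB·AC·BBB·A·A·A·AC·AC·AC
    A ↦ AC
    B ↦ A
    C ↦ BBB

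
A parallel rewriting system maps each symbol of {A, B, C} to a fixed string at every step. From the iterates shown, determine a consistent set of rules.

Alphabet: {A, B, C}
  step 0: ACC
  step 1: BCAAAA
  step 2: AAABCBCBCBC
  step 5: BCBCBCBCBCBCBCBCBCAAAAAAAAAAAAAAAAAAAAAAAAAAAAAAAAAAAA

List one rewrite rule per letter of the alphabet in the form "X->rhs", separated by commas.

A->BC, B->A, C->AA

  step 1 ⇒ step 2: BCAAAA ⇒ A·AA·BC·BC·BC·BC
    A ↦ BC
    B ↦ A
    C ↦ AA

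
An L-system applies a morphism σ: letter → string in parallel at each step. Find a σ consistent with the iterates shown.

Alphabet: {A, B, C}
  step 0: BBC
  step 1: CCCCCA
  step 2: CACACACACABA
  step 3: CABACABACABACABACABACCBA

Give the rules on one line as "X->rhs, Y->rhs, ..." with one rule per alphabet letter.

  step 2 ⇒ step 3: CACACACACABA ⇒ CA·BA·CA·BA·CA·BA·CA·BA·CA·BA·CC·BA
    A ↦ BA
    B ↦ CC
    C ↦ CA

A->BA, B->CC, C->CA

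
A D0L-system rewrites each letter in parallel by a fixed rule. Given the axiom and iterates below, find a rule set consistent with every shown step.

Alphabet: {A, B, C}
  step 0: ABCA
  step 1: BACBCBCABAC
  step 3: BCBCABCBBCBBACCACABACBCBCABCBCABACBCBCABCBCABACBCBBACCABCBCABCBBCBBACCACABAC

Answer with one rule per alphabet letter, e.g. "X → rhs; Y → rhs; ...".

  step 0 ⇒ step 1: ABCA ⇒ BAC·BCB·CA·BAC
    A ↦ BAC
    B ↦ BCB
    C ↦ CA

A->BAC, B->BCB, C->CA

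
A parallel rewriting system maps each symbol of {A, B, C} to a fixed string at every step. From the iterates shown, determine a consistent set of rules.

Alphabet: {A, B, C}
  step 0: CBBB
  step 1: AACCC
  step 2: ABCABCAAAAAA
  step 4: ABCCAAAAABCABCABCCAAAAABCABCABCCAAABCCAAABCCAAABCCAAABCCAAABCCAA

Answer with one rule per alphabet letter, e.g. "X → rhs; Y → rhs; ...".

A->ABC, B->C, C->AA

  step 1 ⇒ step 2: AACCC ⇒ ABC·ABC·AA·AA·AA
    A ↦ ABC
    C ↦ AA
  step 0 ⇒ step 1: CBBB ⇒ AA·C·C·C
    B ↦ C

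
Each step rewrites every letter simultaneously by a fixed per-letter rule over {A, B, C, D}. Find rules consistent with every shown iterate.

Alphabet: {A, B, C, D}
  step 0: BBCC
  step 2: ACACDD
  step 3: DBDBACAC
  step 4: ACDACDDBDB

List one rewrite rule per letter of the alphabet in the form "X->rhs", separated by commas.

A->D, B->D, C->B, D->AC

  step 3 ⇒ step 4: DBDBACAC ⇒ AC·D·AC·D·D·B·D·B
    A ↦ D
    B ↦ D
    C ↦ B
    D ↦ AC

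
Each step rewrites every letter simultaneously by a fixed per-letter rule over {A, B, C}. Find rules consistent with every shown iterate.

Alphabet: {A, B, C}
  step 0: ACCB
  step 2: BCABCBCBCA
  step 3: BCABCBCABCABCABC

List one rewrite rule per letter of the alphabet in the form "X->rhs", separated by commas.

  step 2 ⇒ step 3: BCABCBCBCA ⇒ BC·A·BC·BC·A·BC·A·BC·A·BC
    A ↦ BC
    B ↦ BC
    C ↦ A

A->BC, B->BC, C->A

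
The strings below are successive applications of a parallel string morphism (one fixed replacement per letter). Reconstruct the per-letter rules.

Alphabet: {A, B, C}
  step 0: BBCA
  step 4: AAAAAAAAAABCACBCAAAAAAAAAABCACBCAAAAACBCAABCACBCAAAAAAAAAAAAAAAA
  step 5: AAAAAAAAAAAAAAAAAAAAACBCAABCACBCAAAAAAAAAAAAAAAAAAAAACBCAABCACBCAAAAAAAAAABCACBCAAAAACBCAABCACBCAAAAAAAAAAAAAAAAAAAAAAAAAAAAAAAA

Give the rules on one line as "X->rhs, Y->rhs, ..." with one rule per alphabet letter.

A->AA, B->AC, C->BC

  step 4 ⇒ step 5: AAAAAAAAAABCACBCAAAAAAAAAABCACBCAAAAACBCAABCACBCAAAAAAAAAAAAAAAA ⇒ AA·AA·AA·AA·AA·AA·AA·AA·AA·AA·AC·BC·AA·BC·AC·BC·AA·AA·AA·AA·AA·AA·AA·AA·AA·AA·AC·BC·AA·BC·AC·BC·AA·AA·AA·AA·AA·BC·AC·BC·AA·AA·AC·BC·AA·BC·AC·BC·AA·AA·AA·AA·AA·AA·AA·AA·AA·AA·AA·AA·AA·AA·AA·AA
    A ↦ AA
    B ↦ AC
    C ↦ BC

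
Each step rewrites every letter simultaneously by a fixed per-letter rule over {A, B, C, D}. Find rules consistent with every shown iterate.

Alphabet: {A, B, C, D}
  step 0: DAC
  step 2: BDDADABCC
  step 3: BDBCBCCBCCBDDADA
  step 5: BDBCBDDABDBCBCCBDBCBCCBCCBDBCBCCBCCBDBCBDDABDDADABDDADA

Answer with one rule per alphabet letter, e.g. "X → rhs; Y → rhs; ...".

A->C, B->BD, C->DA, D->BC

  step 2 ⇒ step 3: BDDADABCC ⇒ BD·BC·BC·C·BC·C·BD·DA·DA
    A ↦ C
    B ↦ BD
    C ↦ DA
    D ↦ BC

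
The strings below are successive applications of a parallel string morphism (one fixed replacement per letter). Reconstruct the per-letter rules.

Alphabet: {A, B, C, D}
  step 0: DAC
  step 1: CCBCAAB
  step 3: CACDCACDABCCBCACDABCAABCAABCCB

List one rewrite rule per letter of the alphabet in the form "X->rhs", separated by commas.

  step 0 ⇒ step 1: DAC ⇒ CCB·CA·AB
    A ↦ CA
    C ↦ AB
    D ↦ CCB
    B ↦ CD  (constrained at step 1)

A->CA, B->CD, C->AB, D->CCB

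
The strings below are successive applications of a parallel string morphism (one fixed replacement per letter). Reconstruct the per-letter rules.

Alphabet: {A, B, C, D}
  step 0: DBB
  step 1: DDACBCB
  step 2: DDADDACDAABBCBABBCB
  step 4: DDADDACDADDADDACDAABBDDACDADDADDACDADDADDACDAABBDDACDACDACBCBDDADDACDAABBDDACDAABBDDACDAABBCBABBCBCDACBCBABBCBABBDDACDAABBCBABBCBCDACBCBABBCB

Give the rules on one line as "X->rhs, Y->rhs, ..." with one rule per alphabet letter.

A->CDA, B->CB, C->ABB, D->DDA

  step 1 ⇒ step 2: DDACBCB ⇒ DDA·DDA·CDA·ABB·CB·ABB·CB
    A ↦ CDA
    B ↦ CB
    C ↦ ABB
    D ↦ DDA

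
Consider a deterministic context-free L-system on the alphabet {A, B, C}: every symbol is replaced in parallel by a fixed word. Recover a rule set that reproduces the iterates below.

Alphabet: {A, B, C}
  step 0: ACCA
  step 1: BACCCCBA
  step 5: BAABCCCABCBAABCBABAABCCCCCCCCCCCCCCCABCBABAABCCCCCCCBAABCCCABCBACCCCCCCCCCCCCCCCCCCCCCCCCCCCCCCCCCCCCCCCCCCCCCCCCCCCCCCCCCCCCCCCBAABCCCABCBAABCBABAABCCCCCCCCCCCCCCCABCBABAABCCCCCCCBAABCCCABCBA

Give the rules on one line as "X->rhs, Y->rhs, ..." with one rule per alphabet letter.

  step 0 ⇒ step 1: ACCA ⇒ BA·CC·CC·BA
    A ↦ BA
    C ↦ CC
    B ↦ ABC  (constrained at step 1)

A->BA, B->ABC, C->CC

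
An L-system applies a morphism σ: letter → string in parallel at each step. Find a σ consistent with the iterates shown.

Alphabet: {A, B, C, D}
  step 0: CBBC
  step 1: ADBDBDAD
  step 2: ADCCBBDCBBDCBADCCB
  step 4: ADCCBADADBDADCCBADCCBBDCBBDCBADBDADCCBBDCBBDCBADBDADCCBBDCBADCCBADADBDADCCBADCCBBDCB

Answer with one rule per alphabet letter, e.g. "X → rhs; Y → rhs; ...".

  step 1 ⇒ step 2: ADBDBDAD ⇒ ADC·CB·BD·CB·BD·CB·ADC·CB
    A ↦ ADC
    B ↦ BD
    D ↦ CB
  step 0 ⇒ step 1: CBBC ⇒ AD·BD·BD·AD
    C ↦ AD

A->ADC, B->BD, C->AD, D->CB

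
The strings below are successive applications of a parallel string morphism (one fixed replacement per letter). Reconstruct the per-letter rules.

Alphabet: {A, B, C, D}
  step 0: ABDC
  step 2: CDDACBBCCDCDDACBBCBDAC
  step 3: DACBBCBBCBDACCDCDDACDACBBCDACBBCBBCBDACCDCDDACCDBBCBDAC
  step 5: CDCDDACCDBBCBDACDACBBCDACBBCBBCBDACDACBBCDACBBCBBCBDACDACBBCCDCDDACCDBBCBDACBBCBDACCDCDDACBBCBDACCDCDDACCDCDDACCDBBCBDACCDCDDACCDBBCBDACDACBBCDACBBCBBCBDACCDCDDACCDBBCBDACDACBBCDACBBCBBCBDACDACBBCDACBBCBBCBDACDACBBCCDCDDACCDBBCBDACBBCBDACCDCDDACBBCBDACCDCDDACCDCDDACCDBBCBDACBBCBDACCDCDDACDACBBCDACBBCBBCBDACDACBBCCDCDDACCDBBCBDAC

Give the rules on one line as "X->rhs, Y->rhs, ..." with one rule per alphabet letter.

  step 2 ⇒ step 3: CDDACBBCCDCDDACBBCBDAC ⇒ DAC·BBC·BBC·B·DAC·CD·CD·DAC·DAC·BBC·DAC·BBC·BBC·B·DAC·CD·CD·DAC·CD·BBC·B·DAC
    A ↦ B
    B ↦ CD
    C ↦ DAC
    D ↦ BBC

A->B, B->CD, C->DAC, D->BBC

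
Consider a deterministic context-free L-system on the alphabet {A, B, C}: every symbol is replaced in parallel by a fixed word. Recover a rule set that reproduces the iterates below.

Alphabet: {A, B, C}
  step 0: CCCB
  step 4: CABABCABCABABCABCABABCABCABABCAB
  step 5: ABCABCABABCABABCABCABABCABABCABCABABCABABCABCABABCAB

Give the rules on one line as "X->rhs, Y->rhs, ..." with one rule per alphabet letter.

  step 4 ⇒ step 5: CABABCABCABABCABCABABCABCABABCAB ⇒ AB·C·AB·C·AB·AB·C·AB·AB·C·AB·C·AB·AB·C·AB·AB·C·AB·C·AB·AB·C·AB·AB·C·AB·C·AB·AB·C·AB
    A ↦ C
    B ↦ AB
    C ↦ AB

A->C, B->AB, C->AB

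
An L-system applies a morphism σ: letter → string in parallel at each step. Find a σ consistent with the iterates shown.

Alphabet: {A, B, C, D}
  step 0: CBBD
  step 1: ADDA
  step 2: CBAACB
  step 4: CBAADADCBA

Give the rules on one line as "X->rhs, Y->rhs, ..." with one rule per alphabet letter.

A->CB, B->D, C->A, D->A

  step 1 ⇒ step 2: ADDA ⇒ CB·A·A·CB
    A ↦ CB
    D ↦ A
  step 0 ⇒ step 1: CBBD ⇒ A·D·D·A
    B ↦ D
  step 0 ⇒ step 1: CBBD ⇒ A·D·D·A
    C ↦ A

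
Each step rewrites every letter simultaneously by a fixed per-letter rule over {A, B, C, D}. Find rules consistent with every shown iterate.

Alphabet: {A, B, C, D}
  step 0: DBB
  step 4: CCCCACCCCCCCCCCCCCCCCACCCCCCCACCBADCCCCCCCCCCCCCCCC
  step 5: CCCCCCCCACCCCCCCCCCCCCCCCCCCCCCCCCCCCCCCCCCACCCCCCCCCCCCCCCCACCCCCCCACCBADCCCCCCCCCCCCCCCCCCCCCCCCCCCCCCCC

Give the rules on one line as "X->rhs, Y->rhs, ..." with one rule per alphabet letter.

A->ACC, B->C, C->CC, D->BAD

  step 4 ⇒ step 5: CCCCACCCCCCCCCCCCCCCCACCCCCCCACCBADCCCCCCCCCCCCCCCC ⇒ CC·CC·CC·CC·ACC·CC·CC·CC·CC·CC·CC·CC·CC·CC·CC·CC·CC·CC·CC·CC·CC·ACC·CC·CC·CC·CC·CC·CC·CC·ACC·CC·CC·C·ACC·BAD·CC·CC·CC·CC·CC·CC·CC·CC·CC·CC·CC·CC·CC·CC·CC·CC
    A ↦ ACC
    B ↦ C
    C ↦ CC
    D ↦ BAD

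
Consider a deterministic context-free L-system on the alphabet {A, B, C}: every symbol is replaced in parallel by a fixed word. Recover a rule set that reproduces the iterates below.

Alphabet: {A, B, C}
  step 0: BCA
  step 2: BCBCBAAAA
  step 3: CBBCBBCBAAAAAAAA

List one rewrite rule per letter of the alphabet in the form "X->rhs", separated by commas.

  step 2 ⇒ step 3: BCBCBAAAA ⇒ CB·B·CB·B·CB·AA·AA·AA·AA
    A ↦ AA
    B ↦ CB
    C ↦ B

A->AA, B->CB, C->B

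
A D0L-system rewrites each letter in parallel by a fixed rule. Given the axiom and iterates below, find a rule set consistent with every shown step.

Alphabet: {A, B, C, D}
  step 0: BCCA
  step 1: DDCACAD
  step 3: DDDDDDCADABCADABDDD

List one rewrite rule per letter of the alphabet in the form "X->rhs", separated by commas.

  step 0 ⇒ step 1: BCCA ⇒ DD·CA·CA·D
    A ↦ D
    B ↦ DD
    C ↦ CA
    D ↦ AB  (constrained at step 1)

A->D, B->DD, C->CA, D->AB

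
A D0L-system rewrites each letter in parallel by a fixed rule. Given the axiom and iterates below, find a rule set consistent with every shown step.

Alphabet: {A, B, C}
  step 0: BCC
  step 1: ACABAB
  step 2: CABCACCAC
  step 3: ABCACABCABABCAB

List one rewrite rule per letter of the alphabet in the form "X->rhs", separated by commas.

A->C, B->AC, C->AB

  step 2 ⇒ step 3: CABCACCAC ⇒ AB·C·AC·AB·C·AB·AB·C·AB
    A ↦ C
    B ↦ AC
    C ↦ AB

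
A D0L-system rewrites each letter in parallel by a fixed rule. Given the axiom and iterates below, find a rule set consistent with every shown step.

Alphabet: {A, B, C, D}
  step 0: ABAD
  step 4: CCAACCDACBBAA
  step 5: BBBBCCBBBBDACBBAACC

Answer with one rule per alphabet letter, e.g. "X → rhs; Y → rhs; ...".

  step 4 ⇒ step 5: CCAACCDACBBAA ⇒ BB·BB·C·C·BB·BB·DA·C·BB·A·A·C·C
    A ↦ C
    B ↦ A
    C ↦ BB
    D ↦ DA

A->C, B->A, C->BB, D->DA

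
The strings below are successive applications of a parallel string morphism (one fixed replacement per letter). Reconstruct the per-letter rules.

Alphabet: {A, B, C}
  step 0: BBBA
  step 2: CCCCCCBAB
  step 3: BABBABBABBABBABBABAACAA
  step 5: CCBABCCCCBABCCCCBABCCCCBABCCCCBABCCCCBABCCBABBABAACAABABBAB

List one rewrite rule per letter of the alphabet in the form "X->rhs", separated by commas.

A->C, B->AA, C->BAB

  step 2 ⇒ step 3: CCCCCCBAB ⇒ BAB·BAB·BAB·BAB·BAB·BAB·AA·C·AA
    A ↦ C
    B ↦ AA
    C ↦ BAB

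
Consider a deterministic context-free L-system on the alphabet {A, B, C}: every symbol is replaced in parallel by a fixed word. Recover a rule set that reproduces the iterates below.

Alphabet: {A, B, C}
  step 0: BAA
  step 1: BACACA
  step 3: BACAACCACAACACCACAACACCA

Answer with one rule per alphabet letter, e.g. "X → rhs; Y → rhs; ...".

A->CA, B->BA, C->AC

  step 0 ⇒ step 1: BAA ⇒ BA·CA·CA
    A ↦ CA
    B ↦ BA
    C ↦ AC  (constrained at step 1)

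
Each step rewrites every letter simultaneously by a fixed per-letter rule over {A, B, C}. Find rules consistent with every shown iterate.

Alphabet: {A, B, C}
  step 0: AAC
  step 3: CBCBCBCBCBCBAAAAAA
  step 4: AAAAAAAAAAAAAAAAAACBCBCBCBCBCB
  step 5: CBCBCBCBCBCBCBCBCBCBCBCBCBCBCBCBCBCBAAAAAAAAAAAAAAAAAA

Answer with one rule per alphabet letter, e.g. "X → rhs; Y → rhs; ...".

  step 4 ⇒ step 5: AAAAAAAAAAAAAAAAAACBCBCBCBCBCB ⇒ CB·CB·CB·CB·CB·CB·CB·CB·CB·CB·CB·CB·CB·CB·CB·CB·CB·CB·AA·A·AA·A·AA·A·AA·A·AA·A·AA·A
    A ↦ CB
    B ↦ A
    C ↦ AA

A->CB, B->A, C->AA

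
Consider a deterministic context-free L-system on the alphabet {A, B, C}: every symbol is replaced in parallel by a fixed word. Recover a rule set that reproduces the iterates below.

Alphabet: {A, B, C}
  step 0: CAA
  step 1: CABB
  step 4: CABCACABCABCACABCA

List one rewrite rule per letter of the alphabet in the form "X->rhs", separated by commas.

A->B, B->CA, C->CA

  step 0 ⇒ step 1: CAA ⇒ CA·B·B
    A ↦ B
    C ↦ CA
    B ↦ CA  (constrained at step 1)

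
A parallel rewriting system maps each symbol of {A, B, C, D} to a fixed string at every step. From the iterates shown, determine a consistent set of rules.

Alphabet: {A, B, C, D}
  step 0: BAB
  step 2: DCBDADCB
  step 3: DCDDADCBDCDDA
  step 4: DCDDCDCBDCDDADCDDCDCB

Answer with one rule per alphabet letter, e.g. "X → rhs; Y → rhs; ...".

  step 3 ⇒ step 4: DCDDADCBDCDDA ⇒ DC·D·DC·DC·B·DC·D·DA·DC·D·DC·DC·B
    A ↦ B
    B ↦ DA
    C ↦ D
    D ↦ DC

A->B, B->DA, C->D, D->DC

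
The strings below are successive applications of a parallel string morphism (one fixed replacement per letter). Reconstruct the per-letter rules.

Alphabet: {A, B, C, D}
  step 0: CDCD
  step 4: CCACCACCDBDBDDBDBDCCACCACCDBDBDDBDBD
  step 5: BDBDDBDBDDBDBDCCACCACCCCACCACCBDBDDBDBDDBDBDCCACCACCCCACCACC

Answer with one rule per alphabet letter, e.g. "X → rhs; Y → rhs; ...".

A->D, B->A, C->BD, D->CC

  step 4 ⇒ step 5: CCACCACCDBDBDDBDBDCCACCACCDBDBDDBDBD ⇒ BD·BD·D·BD·BD·D·BD·BD·CC·A·CC·A·CC·CC·A·CC·A·CC·BD·BD·D·BD·BD·D·BD·BD·CC·A·CC·A·CC·CC·A·CC·A·CC
    A ↦ D
    B ↦ A
    C ↦ BD
    D ↦ CC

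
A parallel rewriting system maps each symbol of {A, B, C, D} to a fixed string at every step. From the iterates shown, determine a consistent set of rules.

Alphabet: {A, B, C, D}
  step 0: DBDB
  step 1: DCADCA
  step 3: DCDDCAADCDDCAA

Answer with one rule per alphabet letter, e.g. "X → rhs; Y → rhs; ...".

A->BB, B->A, C->D, D->DC

  step 0 ⇒ step 1: DBDB ⇒ DC·A·DC·A
    B ↦ A
    D ↦ DC
    A ↦ BB  (constrained at step 1)
    C ↦ D  (constrained at step 1)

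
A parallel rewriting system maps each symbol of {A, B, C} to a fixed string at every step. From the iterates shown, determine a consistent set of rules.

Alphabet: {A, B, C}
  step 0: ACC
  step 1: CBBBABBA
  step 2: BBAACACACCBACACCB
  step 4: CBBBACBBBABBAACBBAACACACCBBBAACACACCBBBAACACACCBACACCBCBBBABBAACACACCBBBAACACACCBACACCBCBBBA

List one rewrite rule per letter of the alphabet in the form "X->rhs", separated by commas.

A->CB, B->AC, C->BBA

  step 1 ⇒ step 2: CBBBABBA ⇒ BBA·AC·AC·AC·CB·AC·AC·CB
    A ↦ CB
    B ↦ AC
    C ↦ BBA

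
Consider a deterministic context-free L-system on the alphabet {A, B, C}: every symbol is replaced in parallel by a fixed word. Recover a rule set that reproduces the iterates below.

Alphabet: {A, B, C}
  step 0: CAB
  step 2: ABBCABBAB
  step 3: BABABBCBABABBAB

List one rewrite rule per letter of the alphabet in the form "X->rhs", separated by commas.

  step 2 ⇒ step 3: ABBCABBAB ⇒ B·AB·AB·BC·B·AB·AB·B·AB
    A ↦ B
    B ↦ AB
    C ↦ BC

A->B, B->AB, C->BC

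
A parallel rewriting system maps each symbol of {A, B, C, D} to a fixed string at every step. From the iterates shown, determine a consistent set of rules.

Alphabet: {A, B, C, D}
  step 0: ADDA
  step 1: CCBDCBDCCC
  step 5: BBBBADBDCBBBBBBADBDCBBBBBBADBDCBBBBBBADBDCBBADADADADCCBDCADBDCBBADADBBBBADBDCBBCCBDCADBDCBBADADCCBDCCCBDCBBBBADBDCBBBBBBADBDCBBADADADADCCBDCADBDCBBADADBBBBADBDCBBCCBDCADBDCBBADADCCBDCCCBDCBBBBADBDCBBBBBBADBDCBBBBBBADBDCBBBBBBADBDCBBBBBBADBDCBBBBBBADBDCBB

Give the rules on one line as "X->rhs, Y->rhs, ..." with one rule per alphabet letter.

A->CC, B->AD, C->BB, D->BDC

  step 0 ⇒ step 1: ADDA ⇒ CC·BDC·BDC·CC
    A ↦ CC
    D ↦ BDC
    B ↦ AD  (constrained at step 1)
    C ↦ BB  (constrained at step 1)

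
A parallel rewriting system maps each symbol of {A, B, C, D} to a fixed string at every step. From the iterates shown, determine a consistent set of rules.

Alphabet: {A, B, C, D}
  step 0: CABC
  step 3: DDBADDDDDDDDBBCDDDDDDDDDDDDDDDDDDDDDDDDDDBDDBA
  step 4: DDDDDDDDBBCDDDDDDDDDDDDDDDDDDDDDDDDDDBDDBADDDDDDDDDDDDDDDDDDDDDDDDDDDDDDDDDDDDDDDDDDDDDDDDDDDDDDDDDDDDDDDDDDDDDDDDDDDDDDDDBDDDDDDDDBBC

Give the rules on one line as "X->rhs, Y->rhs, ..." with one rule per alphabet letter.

A->BC, B->DDB, C->A, D->DDD

  step 3 ⇒ step 4: DDBADDDDDDDDBBCDDDDDDDDDDDDDDDDDDDDDDDDDDBDDBA ⇒ DDD·DDD·DDB·BC·DDD·DDD·DDD·DDD·DDD·DDD·DDD·DDD·DDB·DDB·A·DDD·DDD·DDD·DDD·DDD·DDD·DDD·DDD·DDD·DDD·DDD·DDD·DDD·DDD·DDD·DDD·DDD·DDD·DDD·DDD·DDD·DDD·DDD·DDD·DDD·DDD·DDB·DDD·DDD·DDB·BC
    A ↦ BC
    B ↦ DDB
    C ↦ A
    D ↦ DDD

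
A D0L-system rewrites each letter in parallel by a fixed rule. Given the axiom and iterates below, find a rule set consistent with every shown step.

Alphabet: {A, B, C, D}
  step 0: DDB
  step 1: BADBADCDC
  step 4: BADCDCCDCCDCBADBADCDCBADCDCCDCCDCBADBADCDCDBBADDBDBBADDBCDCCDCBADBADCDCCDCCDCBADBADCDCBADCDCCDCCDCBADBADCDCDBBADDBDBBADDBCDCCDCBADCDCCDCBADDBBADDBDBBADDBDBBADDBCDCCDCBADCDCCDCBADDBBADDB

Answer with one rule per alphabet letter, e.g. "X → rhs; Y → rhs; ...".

  step 0 ⇒ step 1: DDB ⇒ BAD·BAD·CDC
    B ↦ CDC
    D ↦ BAD
    A ↦ CDC  (constrained at step 1)
    C ↦ DB  (constrained at step 1)

A->CDC, B->CDC, C->DB, D->BAD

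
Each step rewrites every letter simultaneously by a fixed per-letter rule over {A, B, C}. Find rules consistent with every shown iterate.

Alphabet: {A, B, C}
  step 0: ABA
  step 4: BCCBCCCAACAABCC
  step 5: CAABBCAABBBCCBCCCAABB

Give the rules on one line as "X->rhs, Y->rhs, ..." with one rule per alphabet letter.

  step 4 ⇒ step 5: BCCBCCCAACAABCC ⇒ CAA·B·B·CAA·B·B·B·C·C·B·C·C·CAA·B·B
    A ↦ C
    B ↦ CAA
    C ↦ B

A->C, B->CAA, C->B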